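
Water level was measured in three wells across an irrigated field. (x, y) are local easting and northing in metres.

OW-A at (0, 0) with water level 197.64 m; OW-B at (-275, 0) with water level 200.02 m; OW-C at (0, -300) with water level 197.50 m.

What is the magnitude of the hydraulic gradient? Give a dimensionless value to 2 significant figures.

∂h/∂x = (200.02 − 197.64) / (-275 − 0) = -0.008655
∂h/∂y = (197.50 − 197.64) / (-300 − 0) = +0.0004667
|∇h| = √(-0.008655² + 0.0004667²) = 0.008668

0.0087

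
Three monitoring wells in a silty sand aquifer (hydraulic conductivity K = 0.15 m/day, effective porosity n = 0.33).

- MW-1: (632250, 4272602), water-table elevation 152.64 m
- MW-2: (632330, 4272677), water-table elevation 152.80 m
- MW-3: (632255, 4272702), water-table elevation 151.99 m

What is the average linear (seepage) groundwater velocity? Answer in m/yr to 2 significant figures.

With h = a·x + b·y + c and MW-1 as origin, the differences give:
  80·a + 75·b = +0.16
  5·a + 100·b = -0.65
Eliminate b (×100 and ×75, subtract): 7625·a = 64.750 → a = ∂h/∂x = +0.008492
Back-substitute: b = ∂h/∂y = -0.006925.
|∇h| = √(0.008492² + -0.006925²) = 0.01096
Seepage velocity v = K·i/n = 0.15 × 0.01096 / 0.33 = 0.004982 m/day = 1.82 m/yr.

1.8 m/yr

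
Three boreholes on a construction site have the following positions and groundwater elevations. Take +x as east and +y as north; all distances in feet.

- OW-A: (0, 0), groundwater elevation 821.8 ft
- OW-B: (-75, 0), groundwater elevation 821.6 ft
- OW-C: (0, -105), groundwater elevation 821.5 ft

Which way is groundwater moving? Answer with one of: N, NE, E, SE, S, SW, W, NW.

∂h/∂x = (821.6 − 821.8) / (-75 − 0) = +0.002667
∂h/∂y = (821.5 − 821.8) / (-105 − 0) = +0.002857
Flow = −∇h = (-0.002667 east, -0.002857 north), which points southwest.

SW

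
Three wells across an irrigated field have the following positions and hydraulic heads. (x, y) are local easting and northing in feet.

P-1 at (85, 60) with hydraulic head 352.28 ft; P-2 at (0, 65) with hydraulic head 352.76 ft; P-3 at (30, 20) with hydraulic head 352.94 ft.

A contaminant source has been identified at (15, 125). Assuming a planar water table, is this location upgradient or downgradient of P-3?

downgradient

With h = a·x + b·y + c and P-1 as origin, the differences give:
  (-85)·a + 5·b = +0.48
  (-55)·a + (-40)·b = +0.66
Eliminate b (×(-40) and ×5, subtract): 3675·a = -22.500 → a = ∂h/∂x = -0.006122
Back-substitute: b = ∂h/∂y = -0.008082.
Head at (15, 125) = 352.28 + (-0.006122)·(-70) + (-0.008082)·(65) = 352.18 ft.
That is lower than the 352.94 ft at P-3, so the point is downgradient.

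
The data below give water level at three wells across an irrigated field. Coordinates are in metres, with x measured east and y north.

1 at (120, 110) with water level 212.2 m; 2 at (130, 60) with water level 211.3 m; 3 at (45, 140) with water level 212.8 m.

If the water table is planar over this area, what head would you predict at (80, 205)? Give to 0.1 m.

213.9 m

Taking 1 as reference: 2−1 = (10, -50, -0.9); 3−1 = (-75, 30, +0.6).
Solve a·Δx + b·Δy = Δh: det = 10·30 − (-75)·(-50) = -3450.
∂h/∂x = [(-0.9)·30 − (+0.6)·(-50)] / -3450 = -0.0008696
∂h/∂y = [10·(+0.6) − (-75)·(-0.9)] / -3450 = +0.01783
h(80, 205) = 212.2 + (-0.0008696)·(-40) + (+0.01783)·(95) = 212.2 +0.035 +1.693 = 213.928 m.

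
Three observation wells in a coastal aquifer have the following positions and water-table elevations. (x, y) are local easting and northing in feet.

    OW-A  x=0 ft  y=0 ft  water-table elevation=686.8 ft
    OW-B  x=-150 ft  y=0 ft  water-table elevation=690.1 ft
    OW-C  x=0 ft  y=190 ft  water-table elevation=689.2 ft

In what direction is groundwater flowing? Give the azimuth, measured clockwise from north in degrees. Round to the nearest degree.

120°

∂h/∂x = (690.1 − 686.8) / (-150 − 0) = -0.02200
∂h/∂y = (689.2 − 686.8) / (190 − 0) = +0.01263
Flow direction (−∇h) has components (+0.02200 E, -0.01263 N).
Azimuth = atan2(E, N) = atan2(+0.02200, -0.01263) = 119.9° ≈ 120°.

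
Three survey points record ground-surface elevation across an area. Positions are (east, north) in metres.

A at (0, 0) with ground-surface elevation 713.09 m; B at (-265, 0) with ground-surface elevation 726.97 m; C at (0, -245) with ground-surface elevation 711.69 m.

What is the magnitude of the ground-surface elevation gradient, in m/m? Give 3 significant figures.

0.0527 m/m

∂z/∂x = (726.97 − 713.09) / (-265 − 0) = -0.05238
∂z/∂y = (711.69 − 713.09) / (-245 − 0) = +0.005714
|∇f| = √(-0.05238² + 0.005714²) = 0.05269 m/m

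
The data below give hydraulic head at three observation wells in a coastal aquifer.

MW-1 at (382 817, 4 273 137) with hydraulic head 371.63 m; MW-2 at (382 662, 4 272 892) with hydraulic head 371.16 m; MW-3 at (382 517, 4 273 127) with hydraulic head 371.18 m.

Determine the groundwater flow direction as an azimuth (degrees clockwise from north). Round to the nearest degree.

236°

Differences from MW-1: to MW-2 (Δx, Δy, Δh) = (-155, -245, -0.47); to MW-3 = (-300, -10, -0.45).
Solve a·Δx + b·Δy = Δh: det = (-155)·(-10) − (-300)·(-245) = -71950.
∂h/∂x = [(-0.47)·(-10) − (-0.45)·(-245)] / -71950 = +0.001467
∂h/∂y = [(-155)·(-0.45) − (-300)·(-0.47)] / -71950 = +0.0009903
Flow direction (−∇h) has components (-0.001467 E, -0.0009903 N).
Azimuth = atan2(E, N) = atan2(-0.001467, -0.0009903) = 236.0° ≈ 236°.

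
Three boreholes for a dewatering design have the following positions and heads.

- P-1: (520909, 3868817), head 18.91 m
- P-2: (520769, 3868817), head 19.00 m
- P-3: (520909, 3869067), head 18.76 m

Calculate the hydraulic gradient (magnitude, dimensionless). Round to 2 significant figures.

∂h/∂x = (19.00 − 18.91) / (520769 − 520909) = -0.0006429
∂h/∂y = (18.76 − 18.91) / (3869067 − 3868817) = -0.0006000
|∇h| = √(-0.0006429² + -0.0006000²) = 0.0008794

0.00088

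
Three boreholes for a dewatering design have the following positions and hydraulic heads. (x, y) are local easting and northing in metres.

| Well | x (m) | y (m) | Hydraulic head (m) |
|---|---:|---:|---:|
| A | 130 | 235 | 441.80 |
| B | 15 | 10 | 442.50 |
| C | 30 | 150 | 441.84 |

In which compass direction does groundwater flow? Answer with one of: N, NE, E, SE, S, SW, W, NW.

Taking A as reference: B−A = (-115, -225, +0.70); C−A = (-100, -85, +0.04).
Determinant of the coordinate differences = (-115)·(-85) − (-100)·(-225) = -12725.
∂h/∂x = [(+0.70)·(-85) − (+0.04)·(-225)] / -12725 = +0.003969
∂h/∂y = [(-115)·(+0.04) − (-100)·(+0.70)] / -12725 = -0.005139
Flow = −∇h = (-0.003969 east, +0.005139 north), which points northwest.

NW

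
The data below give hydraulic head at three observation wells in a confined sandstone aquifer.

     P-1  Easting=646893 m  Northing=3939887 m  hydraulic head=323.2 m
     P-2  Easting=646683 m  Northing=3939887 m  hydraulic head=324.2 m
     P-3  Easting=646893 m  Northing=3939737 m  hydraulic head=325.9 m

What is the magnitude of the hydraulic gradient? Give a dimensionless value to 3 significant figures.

∂h/∂x = (324.2 − 323.2) / (646683 − 646893) = -0.004762
∂h/∂y = (325.9 − 323.2) / (3939737 − 3939887) = -0.01800
|∇h| = √(-0.004762² + -0.01800²) = 0.01862

0.0186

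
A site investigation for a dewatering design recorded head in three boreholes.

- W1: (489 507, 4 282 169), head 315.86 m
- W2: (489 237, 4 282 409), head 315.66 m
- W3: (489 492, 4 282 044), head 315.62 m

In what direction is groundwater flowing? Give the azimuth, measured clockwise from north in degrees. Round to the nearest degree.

Three-point gradient (reference W1): Δ to W2 = (-270, 240, -0.20), Δ to W3 = (-15, -125, -0.24).
∂h/∂x = +0.002212, ∂h/∂y = +0.001655 (det = 37350).
Flow direction (−∇h) has components (-0.002212 E, -0.001655 N).
Azimuth = atan2(E, N) = atan2(-0.002212, -0.001655) = 233.2° ≈ 233°.

233°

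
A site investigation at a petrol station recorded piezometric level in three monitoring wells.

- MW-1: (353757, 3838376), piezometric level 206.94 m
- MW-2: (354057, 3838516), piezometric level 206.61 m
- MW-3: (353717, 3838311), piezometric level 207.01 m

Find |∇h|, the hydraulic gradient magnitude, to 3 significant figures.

Taking MW-1 as reference: MW-2−MW-1 = (300, 140, -0.33); MW-3−MW-1 = (-40, -65, +0.07).
Solve a·Δx + b·Δy = Δh: det = 300·(-65) − (-40)·140 = -13900.
∂h/∂x = [(-0.33)·(-65) − (+0.07)·140] / -13900 = -0.0008381
∂h/∂y = [300·(+0.07) − (-40)·(-0.33)] / -13900 = -0.0005612
|∇h| = √(-0.0008381² + -0.0005612²) = 0.001009

0.00101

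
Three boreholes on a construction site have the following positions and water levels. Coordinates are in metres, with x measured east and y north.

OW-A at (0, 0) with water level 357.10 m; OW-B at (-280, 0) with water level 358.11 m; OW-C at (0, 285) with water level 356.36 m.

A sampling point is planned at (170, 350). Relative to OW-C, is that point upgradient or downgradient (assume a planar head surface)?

∂h/∂x = (358.11 − 357.10) / (-280 − 0) = -0.003607
∂h/∂y = (356.36 − 357.10) / (285 − 0) = -0.002596
Head at (170, 350) = 357.10 + (-0.003607)·(170) + (-0.002596)·(350) = 355.58 m.
That is lower than the 356.36 m at OW-C, so the point is downgradient.

downgradient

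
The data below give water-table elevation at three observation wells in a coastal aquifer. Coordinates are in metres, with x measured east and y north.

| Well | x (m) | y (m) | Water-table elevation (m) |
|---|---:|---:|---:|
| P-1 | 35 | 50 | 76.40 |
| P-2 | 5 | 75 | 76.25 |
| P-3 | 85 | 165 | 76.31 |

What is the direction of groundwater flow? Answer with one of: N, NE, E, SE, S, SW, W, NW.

NW

Differences from P-1: to P-2 (Δx, Δy, Δh) = (-30, 25, -0.15); to P-3 = (50, 115, -0.09).
Solve a·Δx + b·Δy = Δh: det = (-30)·115 − 50·25 = -4700.
∂h/∂x = [(-0.15)·115 − (-0.09)·25] / -4700 = +0.003191
∂h/∂y = [(-30)·(-0.09) − 50·(-0.15)] / -4700 = -0.002170
Flow = −∇h = (-0.003191 east, +0.002170 north), which points northwest.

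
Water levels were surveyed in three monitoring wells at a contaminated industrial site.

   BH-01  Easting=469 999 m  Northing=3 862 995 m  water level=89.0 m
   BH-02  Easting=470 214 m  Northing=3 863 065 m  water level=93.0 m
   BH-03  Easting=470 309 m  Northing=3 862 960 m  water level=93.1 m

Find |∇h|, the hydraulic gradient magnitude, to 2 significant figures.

0.019

With h = a·x + b·y + c and BH-01 as origin, the differences give:
  215·a + 70·b = +4.0
  310·a + (-35)·b = +4.1
Eliminate b (×(-35) and ×70, subtract): -29225·a = -427.00 → a = ∂h/∂x = +0.01461
Back-substitute: b = ∂h/∂y = +0.01227.
|∇h| = √(0.01461² + 0.01227²) = 0.01908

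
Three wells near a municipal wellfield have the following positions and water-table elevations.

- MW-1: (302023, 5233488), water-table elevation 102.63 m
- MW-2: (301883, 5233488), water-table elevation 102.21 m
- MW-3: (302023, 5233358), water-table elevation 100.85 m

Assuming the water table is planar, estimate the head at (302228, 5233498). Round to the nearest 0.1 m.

∂h/∂x = (102.21 − 102.63) / (301883 − 302023) = +0.003000
∂h/∂y = (100.85 − 102.63) / (5233358 − 5233488) = +0.01369
h(302228, 5233498) = 102.63 + (+0.003000)·(205) + (+0.01369)·(10) = 102.63 +0.615 +0.137 = 103.382 m.

103.4 m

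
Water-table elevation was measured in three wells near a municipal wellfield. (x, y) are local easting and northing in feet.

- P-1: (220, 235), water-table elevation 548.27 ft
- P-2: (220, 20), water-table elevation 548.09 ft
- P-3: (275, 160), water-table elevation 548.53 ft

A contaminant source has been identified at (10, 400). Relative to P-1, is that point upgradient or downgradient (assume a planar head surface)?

With h = a·x + b·y + c and P-1 as origin, the differences give:
  0·a + (-215)·b = -0.18
  55·a + (-75)·b = +0.26
Eliminate b (×(-75) and ×(-215), subtract): 11825·a = 69.400 → a = ∂h/∂x = +0.005869
Back-substitute: b = ∂h/∂y = +0.0008372.
Head at (10, 400) = 548.27 + (+0.005869)·(-210) + (+0.0008372)·(165) = 547.18 ft.
That is lower than the 548.27 ft at P-1, so the point is downgradient.

downgradient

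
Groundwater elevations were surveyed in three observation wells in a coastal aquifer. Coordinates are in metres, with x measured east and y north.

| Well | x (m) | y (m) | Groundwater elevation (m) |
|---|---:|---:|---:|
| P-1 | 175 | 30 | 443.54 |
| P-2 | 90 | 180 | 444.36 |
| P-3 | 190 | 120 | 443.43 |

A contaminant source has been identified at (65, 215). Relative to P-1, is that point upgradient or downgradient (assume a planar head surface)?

With h = a·x + b·y + c and P-1 as origin, the differences give:
  (-85)·a + 150·b = +0.82
  15·a + 90·b = -0.11
Eliminate b (×90 and ×150, subtract): -9900·a = 90.300 → a = ∂h/∂x = -0.009121
Back-substitute: b = ∂h/∂y = +0.0002980.
Head at (65, 215) = 443.54 + (-0.009121)·(-110) + (+0.0002980)·(185) = 444.60 m.
That is higher than the 443.54 m at P-1, so the point is upgradient.

upgradient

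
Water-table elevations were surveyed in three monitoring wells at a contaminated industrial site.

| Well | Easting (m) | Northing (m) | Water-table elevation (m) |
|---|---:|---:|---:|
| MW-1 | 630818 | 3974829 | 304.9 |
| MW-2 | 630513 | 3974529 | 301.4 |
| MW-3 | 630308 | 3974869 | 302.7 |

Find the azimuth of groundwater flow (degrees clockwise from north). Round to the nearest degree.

Differences from MW-1: to MW-2 (Δx, Δy, Δh) = (-305, -300, -3.5); to MW-3 = (-510, 40, -2.2).
Solve a·Δx + b·Δy = Δh: det = (-305)·40 − (-510)·(-300) = -165200.
∂h/∂x = [(-3.5)·40 − (-2.2)·(-300)] / -165200 = +0.004843
∂h/∂y = [(-305)·(-2.2) − (-510)·(-3.5)] / -165200 = +0.006743
Flow direction (−∇h) has components (-0.004843 E, -0.006743 N).
Azimuth = atan2(E, N) = atan2(-0.004843, -0.006743) = 215.7° ≈ 216°.

216°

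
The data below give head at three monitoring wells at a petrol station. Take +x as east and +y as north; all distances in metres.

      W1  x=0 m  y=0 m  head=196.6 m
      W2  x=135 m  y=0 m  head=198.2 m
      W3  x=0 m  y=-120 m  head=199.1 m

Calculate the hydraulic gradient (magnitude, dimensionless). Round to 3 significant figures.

0.0240

∂h/∂x = (198.2 − 196.6) / (135 − 0) = +0.01185
∂h/∂y = (199.1 − 196.6) / (-120 − 0) = -0.02083
|∇h| = √(0.01185² + -0.02083²) = 0.02396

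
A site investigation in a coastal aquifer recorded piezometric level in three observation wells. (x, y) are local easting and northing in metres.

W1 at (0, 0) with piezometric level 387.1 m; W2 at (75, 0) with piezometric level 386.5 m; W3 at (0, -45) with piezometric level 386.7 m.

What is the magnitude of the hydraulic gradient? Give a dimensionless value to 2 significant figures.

∂h/∂x = (386.5 − 387.1) / (75 − 0) = -0.008000
∂h/∂y = (386.7 − 387.1) / (-45 − 0) = +0.008889
|∇h| = √(-0.008000² + 0.008889²) = 0.01196

0.012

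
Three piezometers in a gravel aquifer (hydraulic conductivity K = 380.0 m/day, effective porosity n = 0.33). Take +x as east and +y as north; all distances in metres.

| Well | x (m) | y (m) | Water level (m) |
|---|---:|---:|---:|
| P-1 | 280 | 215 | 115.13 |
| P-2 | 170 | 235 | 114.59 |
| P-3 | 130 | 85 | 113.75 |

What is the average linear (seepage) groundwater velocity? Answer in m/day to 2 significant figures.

8.0 m/day

With h = a·x + b·y + c and P-1 as origin, the differences give:
  (-110)·a + 20·b = -0.54
  (-150)·a + (-130)·b = -1.38
Eliminate b (×(-130) and ×20, subtract): 17300·a = 97.800 → a = ∂h/∂x = +0.005653
Back-substitute: b = ∂h/∂y = +0.004092.
|∇h| = √(0.005653² + 0.004092²) = 0.006979
Seepage velocity v = K·i/n = 380.0 × 0.006979 / 0.33 = 8.036 m/day.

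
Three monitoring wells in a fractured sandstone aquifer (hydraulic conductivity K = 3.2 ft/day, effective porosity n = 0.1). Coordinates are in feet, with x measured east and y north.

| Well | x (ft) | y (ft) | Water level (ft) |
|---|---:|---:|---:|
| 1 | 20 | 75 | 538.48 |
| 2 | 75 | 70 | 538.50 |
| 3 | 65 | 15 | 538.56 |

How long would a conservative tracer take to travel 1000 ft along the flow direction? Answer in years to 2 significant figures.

Differences from 1: to 2 (Δx, Δy, Δh) = (55, -5, +0.02); to 3 = (45, -60, +0.08).
Solve a·Δx + b·Δy = Δh: det = 55·(-60) − 45·(-5) = -3075.
∂h/∂x = [(+0.02)·(-60) − (+0.08)·(-5)] / -3075 = +0.0002602
∂h/∂y = [55·(+0.08) − 45·(+0.02)] / -3075 = -0.001138
|∇h| = √(0.0002602² + -0.001138²) = 0.001167
Seepage velocity v = K·i/n = 3.2 × 0.001167 / 0.1 = 0.03734 ft/day.
t = 1000 / 0.03734 = 2.678e+04 days = 73.3 years.

73 years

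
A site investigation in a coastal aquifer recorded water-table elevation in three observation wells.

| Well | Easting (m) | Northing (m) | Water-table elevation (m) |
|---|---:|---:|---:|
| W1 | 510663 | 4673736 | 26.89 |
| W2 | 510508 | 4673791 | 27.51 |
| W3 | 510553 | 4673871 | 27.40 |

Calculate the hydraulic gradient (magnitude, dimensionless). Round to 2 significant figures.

Taking W1 as reference: W2−W1 = (-155, 55, +0.62); W3−W1 = (-110, 135, +0.51).
Determinant of the coordinate differences = (-155)·135 − (-110)·55 = -14875.
∂h/∂x = [(+0.62)·135 − (+0.51)·55] / -14875 = -0.003741
∂h/∂y = [(-155)·(+0.51) − (-110)·(+0.62)] / -14875 = +0.0007294
|∇h| = √(-0.003741² + 0.0007294²) = 0.003811

0.0038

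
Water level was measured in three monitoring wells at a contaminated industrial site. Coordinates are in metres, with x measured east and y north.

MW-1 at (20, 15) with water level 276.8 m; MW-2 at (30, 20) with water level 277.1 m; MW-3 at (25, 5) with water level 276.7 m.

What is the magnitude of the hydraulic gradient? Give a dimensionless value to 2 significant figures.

Taking MW-1 as reference: MW-2−MW-1 = (10, 5, +0.3); MW-3−MW-1 = (5, -10, -0.1).
Determinant of the coordinate differences = 10·(-10) − 5·5 = -125.
∂h/∂x = [(+0.3)·(-10) − (-0.1)·5] / -125 = +0.02000
∂h/∂y = [10·(-0.1) − 5·(+0.3)] / -125 = +0.02000
|∇h| = √(0.02000² + 0.02000²) = 0.02828

0.028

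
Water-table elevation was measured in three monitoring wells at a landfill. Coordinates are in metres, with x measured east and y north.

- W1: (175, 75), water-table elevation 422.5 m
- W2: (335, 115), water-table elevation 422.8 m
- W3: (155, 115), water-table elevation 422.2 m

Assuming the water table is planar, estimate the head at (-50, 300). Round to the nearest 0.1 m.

420.4 m

Taking W1 as reference: W2−W1 = (160, 40, +0.3); W3−W1 = (-20, 40, -0.3).
Determinant of the coordinate differences = 160·40 − (-20)·40 = 7200.
∂h/∂x = [(+0.3)·40 − (-0.3)·40] / 7200 = +0.003333
∂h/∂y = [160·(-0.3) − (-20)·(+0.3)] / 7200 = -0.005833
h(-50, 300) = 422.5 + (+0.003333)·(-225) + (-0.005833)·(225) = 422.5 -0.750 -1.313 = 420.437 m.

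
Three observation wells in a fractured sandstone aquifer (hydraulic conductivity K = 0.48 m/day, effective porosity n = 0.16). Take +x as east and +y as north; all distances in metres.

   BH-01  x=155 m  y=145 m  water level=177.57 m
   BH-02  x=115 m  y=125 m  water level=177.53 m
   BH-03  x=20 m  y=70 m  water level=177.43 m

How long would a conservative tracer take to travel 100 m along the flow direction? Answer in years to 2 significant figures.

With h = a·x + b·y + c and BH-01 as origin, the differences give:
  (-40)·a + (-20)·b = -0.04
  (-135)·a + (-75)·b = -0.14
Eliminate b (×(-75) and ×(-20), subtract): 300·a = 0.200 → a = ∂h/∂x = +0.0006667
Back-substitute: b = ∂h/∂y = +0.0006667.
|∇h| = √(0.0006667² + 0.0006667²) = 0.0009429
Seepage velocity v = K·i/n = 0.48 × 0.0009429 / 0.16 = 0.002829 m/day.
t = 100 / 0.002829 = 3.535e+04 days = 96.8 years.

97 years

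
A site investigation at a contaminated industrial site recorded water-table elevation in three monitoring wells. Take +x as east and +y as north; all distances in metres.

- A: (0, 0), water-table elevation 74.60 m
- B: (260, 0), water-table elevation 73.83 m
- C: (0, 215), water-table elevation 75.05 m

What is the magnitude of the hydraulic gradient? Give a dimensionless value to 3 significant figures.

0.00363

∂h/∂x = (73.83 − 74.60) / (260 − 0) = -0.002962
∂h/∂y = (75.05 − 74.60) / (215 − 0) = +0.002093
|∇h| = √(-0.002962² + 0.002093²) = 0.003627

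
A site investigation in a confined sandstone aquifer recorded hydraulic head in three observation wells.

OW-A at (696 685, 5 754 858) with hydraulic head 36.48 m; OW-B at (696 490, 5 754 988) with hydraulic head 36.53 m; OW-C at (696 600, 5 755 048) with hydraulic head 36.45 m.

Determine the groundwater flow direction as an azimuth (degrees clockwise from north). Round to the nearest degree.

With h = a·x + b·y + c and OW-A as origin, the differences give:
  (-195)·a + 130·b = +0.05
  (-85)·a + 190·b = -0.03
Eliminate b (×190 and ×130, subtract): -26000·a = 13.400 → a = ∂h/∂x = -0.0005154
Back-substitute: b = ∂h/∂y = -0.0003885.
Flow direction (−∇h) has components (+0.0005154 E, +0.0003885 N).
Azimuth = atan2(E, N) = atan2(+0.0005154, +0.0003885) = 53.0° ≈ 053°.

053°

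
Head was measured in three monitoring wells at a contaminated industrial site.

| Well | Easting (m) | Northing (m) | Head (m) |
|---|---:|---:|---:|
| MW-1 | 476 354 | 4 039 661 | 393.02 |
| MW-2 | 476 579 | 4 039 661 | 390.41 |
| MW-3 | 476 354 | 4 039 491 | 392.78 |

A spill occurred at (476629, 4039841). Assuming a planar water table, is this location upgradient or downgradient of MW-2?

∂h/∂x = (390.41 − 393.02) / (476579 − 476354) = -0.01160
∂h/∂y = (392.78 − 393.02) / (4039491 − 4039661) = +0.001412
Head at (476629, 4039841) = 393.02 + (-0.01160)·(275) + (+0.001412)·(180) = 390.08 m.
That is lower than the 390.41 m at MW-2, so the point is downgradient.

downgradient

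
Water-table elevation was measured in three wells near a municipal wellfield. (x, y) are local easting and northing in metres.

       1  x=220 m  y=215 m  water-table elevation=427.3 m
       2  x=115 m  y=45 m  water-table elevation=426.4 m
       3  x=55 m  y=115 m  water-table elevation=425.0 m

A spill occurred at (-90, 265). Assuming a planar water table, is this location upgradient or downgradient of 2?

downgradient

With h = a·x + b·y + c and 1 as origin, the differences give:
  (-105)·a + (-170)·b = -0.9
  (-165)·a + (-100)·b = -2.3
Eliminate b (×(-100) and ×(-170), subtract): -17550·a = -301.00 → a = ∂h/∂x = +0.01715
Back-substitute: b = ∂h/∂y = -0.005299.
Head at (-90, 265) = 427.3 + (+0.01715)·(-310) + (-0.005299)·(50) = 421.72 m.
That is lower than the 426.4 m at 2, so the point is downgradient.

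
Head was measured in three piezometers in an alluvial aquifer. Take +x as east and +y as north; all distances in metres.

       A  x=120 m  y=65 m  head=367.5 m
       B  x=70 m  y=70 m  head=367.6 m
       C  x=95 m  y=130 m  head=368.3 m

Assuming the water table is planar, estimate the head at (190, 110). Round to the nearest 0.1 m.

Three-point gradient (reference A): Δ to B = (-50, 5, +0.1), Δ to C = (-25, 65, +0.8).
∂h/∂x = -0.0008000, ∂h/∂y = +0.01200 (det = -3125).
h(190, 110) = 367.5 + (-0.0008000)·(70) + (+0.01200)·(45) = 367.5 -0.056 +0.540 = 367.984 m.

368.0 m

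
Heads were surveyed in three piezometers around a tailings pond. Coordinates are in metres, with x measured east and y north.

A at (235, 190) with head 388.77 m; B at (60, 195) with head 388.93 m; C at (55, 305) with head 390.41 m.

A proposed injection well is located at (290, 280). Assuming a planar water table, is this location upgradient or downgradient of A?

Taking A as reference: B−A = (-175, 5, +0.16); C−A = (-180, 115, +1.64).
Determinant of the coordinate differences = (-175)·115 − (-180)·5 = -19225.
∂h/∂x = [(+0.16)·115 − (+1.64)·5] / -19225 = -0.0005306
∂h/∂y = [(-175)·(+1.64) − (-180)·(+0.16)] / -19225 = +0.01343
Head at (290, 280) = 388.77 + (-0.0005306)·(55) + (+0.01343)·(90) = 389.95 m.
That is higher than the 388.77 m at A, so the point is upgradient.

upgradient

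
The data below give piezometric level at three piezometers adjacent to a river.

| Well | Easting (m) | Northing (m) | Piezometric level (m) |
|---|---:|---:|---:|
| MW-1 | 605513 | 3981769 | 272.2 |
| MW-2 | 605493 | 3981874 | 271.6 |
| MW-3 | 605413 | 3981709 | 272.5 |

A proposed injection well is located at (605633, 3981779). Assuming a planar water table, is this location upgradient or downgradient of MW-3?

Three-point gradient (reference MW-1): Δ to MW-2 = (-20, 105, -0.6), Δ to MW-3 = (-100, -60, +0.3).
∂h/∂x = +0.0003846, ∂h/∂y = -0.005641 (det = 11700).
Head at (605633, 3981779) = 272.2 + (+0.0003846)·(120) + (-0.005641)·(10) = 272.19 m.
That is lower than the 272.5 m at MW-3, so the point is downgradient.

downgradient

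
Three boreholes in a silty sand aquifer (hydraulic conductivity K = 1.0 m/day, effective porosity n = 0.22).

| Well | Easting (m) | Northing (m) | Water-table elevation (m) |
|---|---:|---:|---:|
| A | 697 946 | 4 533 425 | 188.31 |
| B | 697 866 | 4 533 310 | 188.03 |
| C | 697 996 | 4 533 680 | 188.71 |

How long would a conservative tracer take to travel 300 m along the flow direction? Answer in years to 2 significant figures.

85 years

Three-point gradient (reference A): Δ to B = (-80, -115, -0.28), Δ to C = (50, 255, +0.40).
∂h/∂x = +0.001734, ∂h/∂y = +0.001229 (det = -14650).
|∇h| = √(0.001734² + 0.001229²) = 0.002125
Seepage velocity v = K·i/n = 1.0 × 0.002125 / 0.22 = 0.009659 m/day.
t = 300 / 0.009659 = 3.106e+04 days = 85 years.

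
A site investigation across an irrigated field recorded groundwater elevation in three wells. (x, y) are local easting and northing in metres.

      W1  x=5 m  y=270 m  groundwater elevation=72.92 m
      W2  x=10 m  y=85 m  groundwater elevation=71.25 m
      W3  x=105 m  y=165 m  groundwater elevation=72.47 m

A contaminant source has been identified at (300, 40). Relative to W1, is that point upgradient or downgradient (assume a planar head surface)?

With h = a·x + b·y + c and W1 as origin, the differences give:
  5·a + (-185)·b = -1.67
  100·a + (-105)·b = -0.45
Eliminate b (×(-105) and ×(-185), subtract): 17975·a = 92.100 → a = ∂h/∂x = +0.005124
Back-substitute: b = ∂h/∂y = +0.009166.
Head at (300, 40) = 72.92 + (+0.005124)·(295) + (+0.009166)·(-230) = 72.32 m.
That is lower than the 72.92 m at W1, so the point is downgradient.

downgradient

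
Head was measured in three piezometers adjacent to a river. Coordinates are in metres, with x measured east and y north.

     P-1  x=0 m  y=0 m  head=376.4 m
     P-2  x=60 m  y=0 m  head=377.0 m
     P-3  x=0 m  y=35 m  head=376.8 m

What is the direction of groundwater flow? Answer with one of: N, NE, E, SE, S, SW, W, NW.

∂h/∂x = (377.0 − 376.4) / (60 − 0) = +0.01000
∂h/∂y = (376.8 − 376.4) / (35 − 0) = +0.01143
Flow = −∇h = (-0.01000 east, -0.01143 north), which points southwest.

SW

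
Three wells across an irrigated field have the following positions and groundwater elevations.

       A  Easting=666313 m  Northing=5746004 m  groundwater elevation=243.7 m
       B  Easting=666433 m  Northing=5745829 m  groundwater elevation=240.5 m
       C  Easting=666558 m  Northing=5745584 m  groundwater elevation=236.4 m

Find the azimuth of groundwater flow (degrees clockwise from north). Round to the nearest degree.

144°

Taking A as reference: B−A = (120, -175, -3.2); C−A = (245, -420, -7.3).
Determinant of the coordinate differences = 120·(-420) − 245·(-175) = -7525.
∂h/∂x = [(-3.2)·(-420) − (-7.3)·(-175)] / -7525 = -0.008837
∂h/∂y = [120·(-7.3) − 245·(-3.2)] / -7525 = +0.01223
Flow direction (−∇h) has components (+0.008837 E, -0.01223 N).
Azimuth = atan2(E, N) = atan2(+0.008837, -0.01223) = 144.1° ≈ 144°.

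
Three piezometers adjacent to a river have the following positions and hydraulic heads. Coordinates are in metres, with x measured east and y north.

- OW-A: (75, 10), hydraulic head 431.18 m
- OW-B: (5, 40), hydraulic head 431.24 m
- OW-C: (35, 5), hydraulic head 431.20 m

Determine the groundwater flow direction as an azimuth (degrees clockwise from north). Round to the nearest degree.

138°

Three-point gradient (reference OW-A): Δ to OW-B = (-70, 30, +0.06), Δ to OW-C = (-40, -5, +0.02).
∂h/∂x = -0.0005806, ∂h/∂y = +0.0006452 (det = 1550).
Flow direction (−∇h) has components (+0.0005806 E, -0.0006452 N).
Azimuth = atan2(E, N) = atan2(+0.0005806, -0.0006452) = 138.0° ≈ 138°.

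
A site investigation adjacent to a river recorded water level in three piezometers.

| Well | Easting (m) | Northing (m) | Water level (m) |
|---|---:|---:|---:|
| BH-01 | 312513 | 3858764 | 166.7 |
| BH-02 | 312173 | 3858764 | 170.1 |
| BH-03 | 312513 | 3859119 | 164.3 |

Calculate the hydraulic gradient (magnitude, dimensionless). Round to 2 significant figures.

0.012

∂h/∂x = (170.1 − 166.7) / (312173 − 312513) = -0.01000
∂h/∂y = (164.3 − 166.7) / (3859119 − 3858764) = -0.006761
|∇h| = √(-0.01000² + -0.006761²) = 0.01207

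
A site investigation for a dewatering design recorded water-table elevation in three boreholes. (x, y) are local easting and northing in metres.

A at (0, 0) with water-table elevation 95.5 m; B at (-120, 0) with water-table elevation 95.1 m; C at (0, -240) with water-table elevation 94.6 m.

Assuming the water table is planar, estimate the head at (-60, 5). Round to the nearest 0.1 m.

95.3 m

∂h/∂x = (95.1 − 95.5) / (-120 − 0) = +0.003333
∂h/∂y = (94.6 − 95.5) / (-240 − 0) = +0.003750
h(-60, 5) = 95.5 + (+0.003333)·(-60) + (+0.003750)·(5) = 95.5 -0.200 +0.019 = 95.319 m.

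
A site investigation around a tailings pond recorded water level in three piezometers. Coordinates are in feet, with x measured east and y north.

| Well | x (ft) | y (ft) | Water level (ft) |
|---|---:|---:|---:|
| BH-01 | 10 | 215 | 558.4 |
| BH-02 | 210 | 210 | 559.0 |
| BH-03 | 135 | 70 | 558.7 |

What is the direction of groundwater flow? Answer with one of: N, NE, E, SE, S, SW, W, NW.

W

Taking BH-01 as reference: BH-02−BH-01 = (200, -5, +0.6); BH-03−BH-01 = (125, -145, +0.3).
Determinant of the coordinate differences = 200·(-145) − 125·(-5) = -28375.
∂h/∂x = [(+0.6)·(-145) − (+0.3)·(-5)] / -28375 = +0.003013
∂h/∂y = [200·(+0.3) − 125·(+0.6)] / -28375 = +0.0005286
Flow = −∇h = (-0.003013 east, -0.0005286 north), which points west.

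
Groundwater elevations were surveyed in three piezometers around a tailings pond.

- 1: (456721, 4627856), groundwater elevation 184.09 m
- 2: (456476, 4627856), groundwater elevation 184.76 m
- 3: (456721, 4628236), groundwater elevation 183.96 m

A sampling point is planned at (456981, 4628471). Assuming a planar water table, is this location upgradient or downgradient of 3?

downgradient

∂h/∂x = (184.76 − 184.09) / (456476 − 456721) = -0.002735
∂h/∂y = (183.96 − 184.09) / (4628236 − 4627856) = -0.0003421
Head at (456981, 4628471) = 184.09 + (-0.002735)·(260) + (-0.0003421)·(615) = 183.17 m.
That is lower than the 183.96 m at 3, so the point is downgradient.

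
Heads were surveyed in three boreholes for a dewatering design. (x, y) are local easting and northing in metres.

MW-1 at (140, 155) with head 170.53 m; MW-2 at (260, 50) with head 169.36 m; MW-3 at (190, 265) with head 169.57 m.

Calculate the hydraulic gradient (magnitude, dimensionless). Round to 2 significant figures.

0.013

With h = a·x + b·y + c and MW-1 as origin, the differences give:
  120·a + (-105)·b = -1.17
  50·a + 110·b = -0.96
Eliminate b (×110 and ×(-105), subtract): 18450·a = -229.500 → a = ∂h/∂x = -0.01244
Back-substitute: b = ∂h/∂y = -0.003073.
|∇h| = √(-0.01244² + -0.003073²) = 0.01281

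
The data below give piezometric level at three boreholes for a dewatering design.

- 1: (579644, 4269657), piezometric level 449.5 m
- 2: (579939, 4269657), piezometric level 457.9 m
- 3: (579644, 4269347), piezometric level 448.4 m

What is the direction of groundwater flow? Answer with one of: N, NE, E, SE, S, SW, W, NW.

∂h/∂x = (457.9 − 449.5) / (579939 − 579644) = +0.02847
∂h/∂y = (448.4 − 449.5) / (4269347 − 4269657) = +0.003548
Flow = −∇h = (-0.02847 east, -0.003548 north), which points west.

W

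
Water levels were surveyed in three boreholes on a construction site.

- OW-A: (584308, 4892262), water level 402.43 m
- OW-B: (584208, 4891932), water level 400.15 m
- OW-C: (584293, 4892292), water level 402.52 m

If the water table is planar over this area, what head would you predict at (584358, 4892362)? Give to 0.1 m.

403.2 m

Differences from OW-A: to OW-B (Δx, Δy, Δh) = (-100, -330, -2.28); to OW-C = (-15, 30, +0.09).
Determinant of the coordinate differences = (-100)·30 − (-15)·(-330) = -7950.
∂h/∂x = [(-2.28)·30 − (+0.09)·(-330)] / -7950 = +0.004868
∂h/∂y = [(-100)·(+0.09) − (-15)·(-2.28)] / -7950 = +0.005434
h(584358, 4892362) = 402.43 + (+0.004868)·(50) + (+0.005434)·(100) = 402.43 +0.243 +0.543 = 403.217 m.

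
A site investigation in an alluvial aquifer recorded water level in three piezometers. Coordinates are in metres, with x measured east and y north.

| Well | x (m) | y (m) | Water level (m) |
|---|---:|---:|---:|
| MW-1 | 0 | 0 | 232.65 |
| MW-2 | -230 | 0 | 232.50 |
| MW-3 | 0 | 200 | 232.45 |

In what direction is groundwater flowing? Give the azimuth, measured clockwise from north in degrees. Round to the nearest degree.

327°

∂h/∂x = (232.50 − 232.65) / (-230 − 0) = +0.0006522
∂h/∂y = (232.45 − 232.65) / (200 − 0) = -0.001000
Flow direction (−∇h) has components (-0.0006522 E, +0.001000 N).
Azimuth = atan2(E, N) = atan2(-0.0006522, +0.001000) = 326.9° ≈ 327°.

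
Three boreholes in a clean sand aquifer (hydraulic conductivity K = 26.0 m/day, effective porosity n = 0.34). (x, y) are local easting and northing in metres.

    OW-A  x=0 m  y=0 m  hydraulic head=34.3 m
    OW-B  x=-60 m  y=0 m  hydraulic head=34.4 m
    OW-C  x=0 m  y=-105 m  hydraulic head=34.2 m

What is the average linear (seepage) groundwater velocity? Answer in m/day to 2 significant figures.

0.15 m/day

∂h/∂x = (34.4 − 34.3) / (-60 − 0) = -0.001667
∂h/∂y = (34.2 − 34.3) / (-105 − 0) = +0.0009524
|∇h| = √(-0.001667² + 0.0009524²) = 0.00192
Seepage velocity v = K·i/n = 26.0 × 0.00192 / 0.34 = 0.1468 m/day.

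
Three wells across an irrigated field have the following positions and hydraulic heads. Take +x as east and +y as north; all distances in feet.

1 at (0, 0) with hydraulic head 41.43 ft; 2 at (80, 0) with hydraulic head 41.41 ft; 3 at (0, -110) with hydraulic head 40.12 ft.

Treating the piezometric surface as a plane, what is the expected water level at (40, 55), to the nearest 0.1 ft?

∂h/∂x = (41.41 − 41.43) / (80 − 0) = -0.0002500
∂h/∂y = (40.12 − 41.43) / (-110 − 0) = +0.01191
h(40, 55) = 41.43 + (-0.0002500)·(40) + (+0.01191)·(55) = 41.43 -0.010 +0.655 = 42.075 ft.

42.1 ft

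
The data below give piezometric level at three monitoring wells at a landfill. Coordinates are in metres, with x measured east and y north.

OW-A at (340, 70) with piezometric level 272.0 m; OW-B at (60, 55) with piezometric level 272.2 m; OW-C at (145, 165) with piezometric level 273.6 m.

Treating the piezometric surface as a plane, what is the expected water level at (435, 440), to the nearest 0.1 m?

Differences from OW-A: to OW-B (Δx, Δy, Δh) = (-280, -15, +0.2); to OW-C = (-195, 95, +1.6).
Solve a·Δx + b·Δy = Δh: det = (-280)·95 − (-195)·(-15) = -29525.
∂h/∂x = [(+0.2)·95 − (+1.6)·(-15)] / -29525 = -0.001456
∂h/∂y = [(-280)·(+1.6) − (-195)·(+0.2)] / -29525 = +0.01385
h(435, 440) = 272.0 + (-0.001456)·(95) + (+0.01385)·(370) = 272.0 -0.138 +5.125 = 276.987 m.

277.0 m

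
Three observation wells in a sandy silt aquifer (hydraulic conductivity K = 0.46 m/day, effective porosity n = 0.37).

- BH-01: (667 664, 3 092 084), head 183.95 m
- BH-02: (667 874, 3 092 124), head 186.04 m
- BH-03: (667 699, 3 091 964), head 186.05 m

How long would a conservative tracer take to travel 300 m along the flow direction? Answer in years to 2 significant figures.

Taking BH-01 as reference: BH-02−BH-01 = (210, 40, +2.09); BH-03−BH-01 = (35, -120, +2.10).
Solve a·Δx + b·Δy = Δh: det = 210·(-120) − 35·40 = -26600.
∂h/∂x = [(+2.09)·(-120) − (+2.10)·40] / -26600 = +0.01259
∂h/∂y = [210·(+2.10) − 35·(+2.09)] / -26600 = -0.01383
|∇h| = √(0.01259² + -0.01383²) = 0.0187
Seepage velocity v = K·i/n = 0.46 × 0.0187 / 0.37 = 0.02325 m/day.
t = 300 / 0.02325 = 1.29e+04 days = 35.3 years.

35 years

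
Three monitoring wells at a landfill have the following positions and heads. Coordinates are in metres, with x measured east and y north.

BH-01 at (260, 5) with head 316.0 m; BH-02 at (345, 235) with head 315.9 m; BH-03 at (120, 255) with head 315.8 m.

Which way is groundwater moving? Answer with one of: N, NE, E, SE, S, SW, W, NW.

NW

Differences from BH-01: to BH-02 (Δx, Δy, Δh) = (85, 230, -0.1); to BH-03 = (-140, 250, -0.2).
Solve a·Δx + b·Δy = Δh: det = 85·250 − (-140)·230 = 53450.
∂h/∂x = [(-0.1)·250 − (-0.2)·230] / 53450 = +0.0003929
∂h/∂y = [85·(-0.2) − (-140)·(-0.1)] / 53450 = -0.0005800
Flow = −∇h = (-0.0003929 east, +0.0005800 north), which points northwest.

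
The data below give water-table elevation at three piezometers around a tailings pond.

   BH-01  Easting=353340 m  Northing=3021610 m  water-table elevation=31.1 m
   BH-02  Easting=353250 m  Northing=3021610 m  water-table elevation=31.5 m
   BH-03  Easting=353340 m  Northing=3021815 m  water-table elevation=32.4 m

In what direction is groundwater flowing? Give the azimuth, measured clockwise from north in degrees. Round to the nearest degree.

∂h/∂x = (31.5 − 31.1) / (353250 − 353340) = -0.004444
∂h/∂y = (32.4 − 31.1) / (3021815 − 3021610) = +0.006341
Flow direction (−∇h) has components (+0.004444 E, -0.006341 N).
Azimuth = atan2(E, N) = atan2(+0.004444, -0.006341) = 145.0° ≈ 145°.

145°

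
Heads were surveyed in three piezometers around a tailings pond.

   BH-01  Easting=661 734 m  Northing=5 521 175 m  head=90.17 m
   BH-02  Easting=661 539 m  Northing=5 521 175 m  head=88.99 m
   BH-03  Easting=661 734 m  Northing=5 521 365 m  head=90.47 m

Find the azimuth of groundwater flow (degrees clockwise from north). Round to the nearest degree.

∂h/∂x = (88.99 − 90.17) / (661539 − 661734) = +0.006051
∂h/∂y = (90.47 − 90.17) / (5521365 − 5521175) = +0.001579
Flow direction (−∇h) has components (-0.006051 E, -0.001579 N).
Azimuth = atan2(E, N) = atan2(-0.006051, -0.001579) = 255.4° ≈ 255°.

255°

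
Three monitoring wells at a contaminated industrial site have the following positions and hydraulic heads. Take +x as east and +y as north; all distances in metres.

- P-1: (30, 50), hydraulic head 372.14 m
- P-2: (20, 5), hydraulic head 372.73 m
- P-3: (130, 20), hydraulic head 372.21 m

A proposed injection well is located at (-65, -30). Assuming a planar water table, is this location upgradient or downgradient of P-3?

upgradient

Three-point gradient (reference P-1): Δ to P-2 = (-10, -45, +0.59), Δ to P-3 = (100, -30, +0.07).
∂h/∂x = -0.003031, ∂h/∂y = -0.01244 (det = 4800).
Head at (-65, -30) = 372.14 + (-0.003031)·(-95) + (-0.01244)·(-80) = 373.42 m.
That is higher than the 372.21 m at P-3, so the point is upgradient.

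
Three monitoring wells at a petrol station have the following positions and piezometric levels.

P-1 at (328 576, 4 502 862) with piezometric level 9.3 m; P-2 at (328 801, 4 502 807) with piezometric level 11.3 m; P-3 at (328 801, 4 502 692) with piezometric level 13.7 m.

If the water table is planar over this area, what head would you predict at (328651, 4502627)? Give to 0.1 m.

14.5 m

Differences from P-1: to P-2 (Δx, Δy, Δh) = (225, -55, +2.0); to P-3 = (225, -170, +4.4).
Determinant of the coordinate differences = 225·(-170) − 225·(-55) = -25875.
∂h/∂x = [(+2.0)·(-170) − (+4.4)·(-55)] / -25875 = +0.003787
∂h/∂y = [225·(+4.4) − 225·(+2.0)] / -25875 = -0.02087
h(328651, 4502627) = 9.3 + (+0.003787)·(75) + (-0.02087)·(-235) = 9.3 +0.284 +4.904 = 14.488 m.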